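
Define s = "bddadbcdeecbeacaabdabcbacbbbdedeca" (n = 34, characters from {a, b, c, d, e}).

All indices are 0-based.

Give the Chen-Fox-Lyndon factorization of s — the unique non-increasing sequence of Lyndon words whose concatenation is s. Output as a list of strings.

emit factor 1: 'bdd' (i=0, period=3)
emit factor 2: 'adbcdeecbe' (i=3, period=10)
emit factor 3: 'ac' (i=13, period=2)
emit factor 4: 'aabdabcbacbbbdedec' (i=15, period=18)
emit factor 5: 'a' (i=33, period=1)

["bdd", "adbcdeecbe", "ac", "aabdabcbacbbbdedec", "a"]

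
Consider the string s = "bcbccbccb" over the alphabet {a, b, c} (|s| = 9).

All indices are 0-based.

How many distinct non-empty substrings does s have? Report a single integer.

27

rank | idx | suffix
   0 |   8 | b
   1 |   0 | bcbccbccb
   2 |   5 | bccb
   3 |   2 | bccbccb
   4 |   7 | cb
   5 |   4 | cbccb
   6 |   1 | cbccbccb
   7 |   6 | ccb
   8 |   3 | ccbccb

SA = [8, 0, 5, 2, 7, 4, 1, 6, 3]
i: (SA[i-1],SA[i]) lcp shared
  1: (8,0) 1 'b'
  2: (0,5) 2 'bc'
  3: (5,2) 4 'bccb'
  4: (2,7) 0 ''
  5: (7,4) 2 'cb'
  6: (4,1) 5 'cbccb'
  7: (1,6) 1 'c'
  8: (6,3) 3 'ccb'

n(n+1)/2 = 9·10/2 = 45
Σ LCP = 0 + 1 + 2 + 4 + 0 + 2 + 5 + 1 + 3 = 18
distinct = 45 − 18 = 27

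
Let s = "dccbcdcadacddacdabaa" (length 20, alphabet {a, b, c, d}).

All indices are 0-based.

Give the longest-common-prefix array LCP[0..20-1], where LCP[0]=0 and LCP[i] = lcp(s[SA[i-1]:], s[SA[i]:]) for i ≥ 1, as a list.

sorted suffixes:
  #0 SA[0]=19  'a'
  #1 SA[1]=18  'aa'
  #2 SA[2]=16  'abaa'
  #3 SA[3]=13  'acdabaa'
  #4 SA[4]=9  'acddacdabaa'
  #5 SA[5]=7  'adacddacdabaa'
  #6 SA[6]=17  'baa'
  #7 SA[7]=3  'bcdcadacddacdabaa'
  #8 SA[8]=6  'cadacddacdabaa'
  #9 SA[9]=2  'cbcdcadacddacdabaa'
  #10 SA[10]=1  'ccbcdcadacddacdabaa'
  #11 SA[11]=14  'cdabaa'
  #12 SA[12]=4  'cdcadacddacdabaa'
  #13 SA[13]=10  'cddacdabaa'
  #14 SA[14]=15  'dabaa'
  #15 SA[15]=12  'dacdabaa'
  #16 SA[16]=8  'dacddacdabaa'
  #17 SA[17]=5  'dcadacddacdabaa'
  #18 SA[18]=0  'dccbcdcadacddacdabaa'
  #19 SA[19]=11  'ddacdabaa'

SA = [19, 18, 16, 13, 9, 7, 17, 3, 6, 2, 1, 14, 4, 10, 15, 12, 8, 5, 0, 11]
[i] adj suffixes → lcp
  [1] 19/18 → 1 ('a')
  [2] 18/16 → 1 ('a')
  [3] 16/13 → 1 ('a')
  [4] 13/9 → 3 ('acd')
  [5] 9/7 → 1 ('a')
  [6] 7/17 → 0 ('')
  [7] 17/3 → 1 ('b')
  [8] 3/6 → 0 ('')
  [9] 6/2 → 1 ('c')
  [10] 2/1 → 1 ('c')
  [11] 1/14 → 1 ('c')
  [12] 14/4 → 2 ('cd')
  [13] 4/10 → 2 ('cd')
  [14] 10/15 → 0 ('')
  [15] 15/12 → 2 ('da')
  [16] 12/8 → 4 ('dacd')
  [17] 8/5 → 1 ('d')
  [18] 5/0 → 2 ('dc')
  [19] 0/11 → 1 ('d')

[0, 1, 1, 1, 3, 1, 0, 1, 0, 1, 1, 1, 2, 2, 0, 2, 4, 1, 2, 1]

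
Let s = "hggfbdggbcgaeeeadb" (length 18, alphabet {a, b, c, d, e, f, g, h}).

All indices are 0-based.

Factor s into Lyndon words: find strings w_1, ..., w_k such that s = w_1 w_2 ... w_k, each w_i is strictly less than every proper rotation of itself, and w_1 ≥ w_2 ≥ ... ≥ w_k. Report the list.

emit factor 1: 'h' (i=0, period=1)
emit factor 2: 'g' (i=1, period=1)
emit factor 3: 'g' (i=2, period=1)
emit factor 4: 'f' (i=3, period=1)
emit factor 5: 'bdgg' (i=4, period=4)
emit factor 6: 'bcg' (i=8, period=3)
emit factor 7: 'aeee' (i=11, period=4)
emit factor 8: 'adb' (i=15, period=3)

["h", "g", "g", "f", "bdgg", "bcg", "aeee", "adb"]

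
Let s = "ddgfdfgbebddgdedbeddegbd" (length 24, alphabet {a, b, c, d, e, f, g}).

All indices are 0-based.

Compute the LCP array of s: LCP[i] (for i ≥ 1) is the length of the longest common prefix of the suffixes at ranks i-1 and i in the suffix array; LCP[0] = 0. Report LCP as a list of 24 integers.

sorted suffixes:
  #0 SA[0]=22  'bd'
  #1 SA[1]=9  'bddgdedbeddegbd'
  #2 SA[2]=7  'bebddgdedbeddegbd'
  #3 SA[3]=16  'beddegbd'
  #4 SA[4]=23  'd'
  #5 SA[5]=15  'dbeddegbd'
  #6 SA[6]=18  'ddegbd'
  #7 SA[7]=10  'ddgdedbeddegbd'
  #8 SA[8]=0  'ddgfdfgbebddgdedbeddegbd'
  #9 SA[9]=13  'dedbeddegbd'
  #10 SA[10]=19  'degbd'
  #11 SA[11]=4  'dfgbebddgdedbeddegbd'
  #12 SA[12]=11  'dgdedbeddegbd'
  #13 SA[13]=1  'dgfdfgbebddgdedbeddegbd'
  #14 SA[14]=8  'ebddgdedbeddegbd'
  #15 SA[15]=14  'edbeddegbd'
  #16 SA[16]=17  'eddegbd'
  #17 SA[17]=20  'egbd'
  #18 SA[18]=3  'fdfgbebddgdedbeddegbd'
  #19 SA[19]=5  'fgbebddgdedbeddegbd'
  #20 SA[20]=21  'gbd'
  #21 SA[21]=6  'gbebddgdedbeddegbd'
  #22 SA[22]=12  'gdedbeddegbd'
  #23 SA[23]=2  'gfdfgbebddgdedbeddegbd'

SA = [22, 9, 7, 16, 23, 15, 18, 10, 0, 13, 19, 4, 11, 1, 8, 14, 17, 20, 3, 5, 21, 6, 12, 2]
[i] adj suffixes → lcp
  [1] 22/9 → 2 ('bd')
  [2] 9/7 → 1 ('b')
  [3] 7/16 → 2 ('be')
  [4] 16/23 → 0 ('')
  [5] 23/15 → 1 ('d')
  [6] 15/18 → 1 ('d')
  [7] 18/10 → 2 ('dd')
  [8] 10/0 → 3 ('ddg')
  [9] 0/13 → 1 ('d')
  [10] 13/19 → 2 ('de')
  [11] 19/4 → 1 ('d')
  [12] 4/11 → 1 ('d')
  [13] 11/1 → 2 ('dg')
  [14] 1/8 → 0 ('')
  [15] 8/14 → 1 ('e')
  [16] 14/17 → 2 ('ed')
  [17] 17/20 → 1 ('e')
  [18] 20/3 → 0 ('')
  [19] 3/5 → 1 ('f')
  [20] 5/21 → 0 ('')
  [21] 21/6 → 2 ('gb')
  [22] 6/12 → 1 ('g')
  [23] 12/2 → 1 ('g')

[0, 2, 1, 2, 0, 1, 1, 2, 3, 1, 2, 1, 1, 2, 0, 1, 2, 1, 0, 1, 0, 2, 1, 1]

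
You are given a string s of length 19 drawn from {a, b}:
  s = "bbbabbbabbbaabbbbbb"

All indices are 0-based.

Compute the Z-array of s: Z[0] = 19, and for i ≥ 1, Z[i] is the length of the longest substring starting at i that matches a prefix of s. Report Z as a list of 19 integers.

Z[0]=19
i=1: i≥r, start 0; Z[1]=2 grow→box=[1,3)
i=2: min(r-i=1, Z[1]=2)=1; Z[2]=1
i=3: i≥r, start 0; Z[3]=0
i=4: i≥r, start 0; Z[4]=8 grow→box=[4,12)
i=5: min(r-i=7, Z[1]=2)=2; Z[5]=2
i=6: min(r-i=6, Z[2]=1)=1; Z[6]=1
i=7: min(r-i=5, Z[3]=0)=0; Z[7]=0
i=8: min(r-i=4, Z[4]=8)=4; Z[8]=4
i=9: min(r-i=3, Z[5]=2)=2; Z[9]=2
i=10: min(r-i=2, Z[6]=1)=1; Z[10]=1
i=11: min(r-i=1, Z[7]=0)=0; Z[11]=0
i=12: i≥r, start 0; Z[12]=0
i=13: i≥r, start 0; Z[13]=3 grow→box=[13,16)
i=14: min(r-i=2, Z[1]=2)=2; Z[14]=3 grow→box=[14,17)
i=15: min(r-i=2, Z[1]=2)=2; Z[15]=3 grow→box=[15,18)
i=16: min(r-i=2, Z[1]=2)=2; Z[16]=3 grow→box=[16,19)
i=17: min(r-i=2, Z[1]=2)=2; Z[17]=2
i=18: min(r-i=1, Z[2]=1)=1; Z[18]=1

[19, 2, 1, 0, 8, 2, 1, 0, 4, 2, 1, 0, 0, 3, 3, 3, 3, 2, 1]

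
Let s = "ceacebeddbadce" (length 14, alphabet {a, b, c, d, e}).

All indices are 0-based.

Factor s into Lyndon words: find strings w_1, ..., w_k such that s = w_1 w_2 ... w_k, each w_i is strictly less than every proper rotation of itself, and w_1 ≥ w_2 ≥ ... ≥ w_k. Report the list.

emit factor 1: 'ce' (i=0, period=2)
emit factor 2: 'acebeddbadce' (i=2, period=12)

["ce", "acebeddbadce"]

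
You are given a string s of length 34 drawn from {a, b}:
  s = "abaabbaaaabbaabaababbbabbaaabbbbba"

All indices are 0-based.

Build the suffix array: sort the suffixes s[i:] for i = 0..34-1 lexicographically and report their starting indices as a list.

[33, 6, 7, 25, 12, 15, 2, 8, 26, 13, 0, 16, 3, 22, 9, 18, 27, 32, 5, 24, 11, 14, 1, 21, 17, 31, 4, 23, 10, 20, 30, 19, 29, 28]

rank | idx | suffix
   0 |  33 | a
   1 |   6 | aaaabbaabaababbbabbaaabbbbba
   2 |   7 | aaabbaabaababbbabbaaabbbbba
   3 |  25 | aaabbbbba
   4 |  12 | aabaababbbabbaaabbbbba
   5 |  15 | aababbbabbaaabbbbba
   6 |   2 | aabbaaaabbaabaababbbabbaaabbbbba
   7 |   8 | aabbaabaababbbabbaaabbbbba
   8 |  26 | aabbbbba
   9 |  13 | abaababbbabbaaabbbbba
  10 |   0 | abaabbaaaabbaabaababbbabbaaabbbbba
  11 |  16 | ababbbabbaaabbbbba
  12 |   3 | abbaaaabbaabaababbbabbaaabbbbba
  13 |  22 | abbaaabbbbba
  14 |   9 | abbaabaababbbabbaaabbbbba
  15 |  18 | abbbabbaaabbbbba
  16 |  27 | abbbbba
  17 |  32 | ba
  18 |   5 | baaaabbaabaababbbabbaaabbbbba
  19 |  24 | baaabbbbba
  20 |  11 | baabaababbbabbaaabbbbba
  21 |  14 | baababbbabbaaabbbbba
  22 |   1 | baabbaaaabbaabaababbbabbaaabbbbba
  23 |  21 | babbaaabbbbba
  24 |  17 | babbbabbaaabbbbba
  25 |  31 | bba
  26 |   4 | bbaaaabbaabaababbbabbaaabbbbba
  27 |  23 | bbaaabbbbba
  28 |  10 | bbaabaababbbabbaaabbbbba
  29 |  20 | bbabbaaabbbbba
  30 |  30 | bbba
  31 |  19 | bbbabbaaabbbbba
  32 |  29 | bbbba
  33 |  28 | bbbbba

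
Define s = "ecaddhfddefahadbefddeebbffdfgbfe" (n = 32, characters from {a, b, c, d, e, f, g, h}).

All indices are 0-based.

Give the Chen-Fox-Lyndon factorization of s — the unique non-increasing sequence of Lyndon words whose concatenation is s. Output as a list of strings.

["e", "c", "addhfddefah", "adbefddeebbffdfgbfe"]

emit factor 1: 'e' (i=0, period=1)
emit factor 2: 'c' (i=1, period=1)
emit factor 3: 'addhfddefah' (i=2, period=11)
emit factor 4: 'adbefddeebbffdfgbfe' (i=13, period=19)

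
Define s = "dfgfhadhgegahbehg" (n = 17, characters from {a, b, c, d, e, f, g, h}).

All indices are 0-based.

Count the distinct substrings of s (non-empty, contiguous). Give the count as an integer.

142

sorted suffixes:
  #0 SA[0]=5  'adhgegahbehg'
  #1 SA[1]=11  'ahbehg'
  #2 SA[2]=13  'behg'
  #3 SA[3]=0  'dfgfhadhgegahbehg'
  #4 SA[4]=6  'dhgegahbehg'
  #5 SA[5]=9  'egahbehg'
  #6 SA[6]=14  'ehg'
  #7 SA[7]=1  'fgfhadhgegahbehg'
  #8 SA[8]=3  'fhadhgegahbehg'
  #9 SA[9]=16  'g'
  #10 SA[10]=10  'gahbehg'
  #11 SA[11]=8  'gegahbehg'
  #12 SA[12]=2  'gfhadhgegahbehg'
  #13 SA[13]=4  'hadhgegahbehg'
  #14 SA[14]=12  'hbehg'
  #15 SA[15]=15  'hg'
  #16 SA[16]=7  'hgegahbehg'

SA = [5, 11, 13, 0, 6, 9, 14, 1, 3, 16, 10, 8, 2, 4, 12, 15, 7]
[i] adj suffixes → lcp
  [1] 5/11 → 1 ('a')
  [2] 11/13 → 0 ('')
  [3] 13/0 → 0 ('')
  [4] 0/6 → 1 ('d')
  [5] 6/9 → 0 ('')
  [6] 9/14 → 1 ('e')
  [7] 14/1 → 0 ('')
  [8] 1/3 → 1 ('f')
  [9] 3/16 → 0 ('')
  [10] 16/10 → 1 ('g')
  [11] 10/8 → 1 ('g')
  [12] 8/2 → 1 ('g')
  [13] 2/4 → 0 ('')
  [14] 4/12 → 1 ('h')
  [15] 12/15 → 1 ('h')
  [16] 15/7 → 2 ('hg')

n(n+1)/2 = 17·18/2 = 153
Σ LCP = 0 + 1 + 0 + 0 + 1 + 0 + 1 + 0 + 1 + 0 + 1 + 1 + 1 + 0 + 1 + 1 + 2 = 11
distinct = 153 − 11 = 142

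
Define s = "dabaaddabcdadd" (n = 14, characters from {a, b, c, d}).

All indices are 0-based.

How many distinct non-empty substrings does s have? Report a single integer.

rank→(start, suffix):
  0 → (3, 'aaddabcdadd')
  1 → (1, 'abaaddabcdadd')
  2 → (7, 'abcdadd')
  3 → (11, 'add')
  4 → (4, 'addabcdadd')
  5 → (2, 'baaddabcdadd')
  6 → (8, 'bcdadd')
  7 → (9, 'cdadd')
  8 → (13, 'd')
  9 → (0, 'dabaaddabcdadd')
  10 → (6, 'dabcdadd')
  11 → (10, 'dadd')
  12 → (12, 'dd')
  13 → (5, 'ddabcdadd')

SA = [3, 1, 7, 11, 4, 2, 8, 9, 13, 0, 6, 10, 12, 5]
rank  pair      lcp
   1  s[3:],s[1:]  1  'a'
   2  s[1:],s[7:]  2  'ab'
   3  s[7:],s[11:]  1  'a'
   4  s[11:],s[4:]  3  'add'
   5  s[4:],s[2:]  0  ''
   6  s[2:],s[8:]  1  'b'
   7  s[8:],s[9:]  0  ''
   8  s[9:],s[13:]  0  ''
   9  s[13:],s[0:]  1  'd'
  10  s[0:],s[6:]  3  'dab'
  11  s[6:],s[10:]  2  'da'
  12  s[10:],s[12:]  1  'd'
  13  s[12:],s[5:]  2  'dd'

n(n+1)/2 = 14·15/2 = 105
Σ LCP = 0 + 1 + 2 + 1 + 3 + 0 + 1 + 0 + 0 + 1 + 3 + 2 + 1 + 2 = 17
distinct = 105 − 17 = 88

88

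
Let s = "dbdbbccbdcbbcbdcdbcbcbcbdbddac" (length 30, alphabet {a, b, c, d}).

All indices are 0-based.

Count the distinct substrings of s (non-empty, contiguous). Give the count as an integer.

406

rank→(start, suffix):
  0 → (28, 'ac')
  1 → (10, 'bbcbdcdbcbcbcbdbddac')
  2 → (3, 'bbccbdcbbcbdcdbcbcbcbdbddac')
  3 → (17, 'bcbcbcbdbddac')
  4 → (19, 'bcbcbdbddac')
  5 → (21, 'bcbdbddac')
  6 → (11, 'bcbdcdbcbcbcbdbddac')
  7 → (4, 'bccbdcbbcbdcdbcbcbcbdbddac')
  8 → (1, 'bdbbccbdcbbcbdcdbcbcbcbdbddac')
  9 → (23, 'bdbddac')
  10 → (7, 'bdcbbcbdcdbcbcbcbdbddac')
  11 → (13, 'bdcdbcbcbcbdbddac')
  12 → (25, 'bddac')
  13 → (29, 'c')
  14 → (9, 'cbbcbdcdbcbcbcbdbddac')
  15 → (18, 'cbcbcbdbddac')
  16 → (20, 'cbcbdbddac')
  17 → (22, 'cbdbddac')
  18 → (6, 'cbdcbbcbdcdbcbcbcbdbddac')
  19 → (12, 'cbdcdbcbcbcbdbddac')
  20 → (5, 'ccbdcbbcbdcdbcbcbcbdbddac')
  21 → (15, 'cdbcbcbcbdbddac')
  22 → (27, 'dac')
  23 → (2, 'dbbccbdcbbcbdcdbcbcbcbdbddac')
  24 → (16, 'dbcbcbcbdbddac')
  25 → (0, 'dbdbbccbdcbbcbdcdbcbcbcbdbddac')
  26 → (24, 'dbddac')
  27 → (8, 'dcbbcbdcdbcbcbcbdbddac')
  28 → (14, 'dcdbcbcbcbdbddac')
  29 → (26, 'ddac')

SA = [28, 10, 3, 17, 19, 21, 11, 4, 1, 23, 7, 13, 25, 29, 9, 18, 20, 22, 6, 12, 5, 15, 27, 2, 16, 0, 24, 8, 14, 26]
[i] adj suffixes → lcp
  [1] 28/10 → 0 ('')
  [2] 10/3 → 3 ('bbc')
  [3] 3/17 → 1 ('b')
  [4] 17/19 → 5 ('bcbcb')
  [5] 19/21 → 3 ('bcb')
  [6] 21/11 → 4 ('bcbd')
  [7] 11/4 → 2 ('bc')
  [8] 4/1 → 1 ('b')
  [9] 1/23 → 3 ('bdb')
  [10] 23/7 → 2 ('bd')
  [11] 7/13 → 3 ('bdc')
  [12] 13/25 → 2 ('bd')
  [13] 25/29 → 0 ('')
  [14] 29/9 → 1 ('c')
  [15] 9/18 → 2 ('cb')
  [16] 18/20 → 4 ('cbcb')
  [17] 20/22 → 2 ('cb')
  [18] 22/6 → 3 ('cbd')
  [19] 6/12 → 4 ('cbdc')
  [20] 12/5 → 1 ('c')
  [21] 5/15 → 1 ('c')
  [22] 15/27 → 0 ('')
  [23] 27/2 → 1 ('d')
  [24] 2/16 → 2 ('db')
  [25] 16/0 → 2 ('db')
  [26] 0/24 → 3 ('dbd')
  [27] 24/8 → 1 ('d')
  [28] 8/14 → 2 ('dc')
  [29] 14/26 → 1 ('d')

n(n+1)/2 = 30·31/2 = 465
Σ LCP = 0 + 0 + 3 + 1 + 5 + 3 + 4 + 2 + 1 + 3 + 2 + 3 + 2 + 0 + 1 + 2 + 4 + 2 + 3 + 4 + 1 + 1 + 0 + 1 + 2 + 2 + 3 + 1 + 2 + 1 = 59
distinct = 465 − 59 = 406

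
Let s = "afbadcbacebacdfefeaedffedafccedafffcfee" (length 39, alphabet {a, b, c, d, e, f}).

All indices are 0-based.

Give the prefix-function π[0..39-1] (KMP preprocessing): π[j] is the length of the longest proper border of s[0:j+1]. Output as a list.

[0, 0, 0, 1, 0, 0, 0, 1, 0, 0, 0, 1, 0, 0, 0, 0, 0, 0, 1, 0, 0, 0, 0, 0, 0, 1, 2, 0, 0, 0, 0, 1, 2, 0, 0, 0, 0, 0, 0]

π[0] = 0
j=1 s[j]='f': π[1]=0 (border '')
j=2 s[j]='b': π[2]=0 (border '')
j=3 s[j]='a': π[3]=1 (border 'a')
j=4 s[j]='d': k: 1→0; π[4]=0 (border '')
j=5 s[j]='c': π[5]=0 (border '')
j=6 s[j]='b': π[6]=0 (border '')
j=7 s[j]='a': π[7]=1 (border 'a')
j=8 s[j]='c': k: 1→0; π[8]=0 (border '')
j=9 s[j]='e': π[9]=0 (border '')
j=10 s[j]='b': π[10]=0 (border '')
j=11 s[j]='a': π[11]=1 (border 'a')
j=12 s[j]='c': k: 1→0; π[12]=0 (border '')
j=13 s[j]='d': π[13]=0 (border '')
j=14 s[j]='f': π[14]=0 (border '')
j=15 s[j]='e': π[15]=0 (border '')
j=16 s[j]='f': π[16]=0 (border '')
j=17 s[j]='e': π[17]=0 (border '')
j=18 s[j]='a': π[18]=1 (border 'a')
j=19 s[j]='e': k: 1→0; π[19]=0 (border '')
j=20 s[j]='d': π[20]=0 (border '')
j=21 s[j]='f': π[21]=0 (border '')
j=22 s[j]='f': π[22]=0 (border '')
j=23 s[j]='e': π[23]=0 (border '')
j=24 s[j]='d': π[24]=0 (border '')
j=25 s[j]='a': π[25]=1 (border 'a')
j=26 s[j]='f': π[26]=2 (border 'af')
j=27 s[j]='c': k: 2→0; π[27]=0 (border '')
j=28 s[j]='c': π[28]=0 (border '')
j=29 s[j]='e': π[29]=0 (border '')
j=30 s[j]='d': π[30]=0 (border '')
j=31 s[j]='a': π[31]=1 (border 'a')
j=32 s[j]='f': π[32]=2 (border 'af')
j=33 s[j]='f': k: 2→0; π[33]=0 (border '')
j=34 s[j]='f': π[34]=0 (border '')
j=35 s[j]='c': π[35]=0 (border '')
j=36 s[j]='f': π[36]=0 (border '')
j=37 s[j]='e': π[37]=0 (border '')
j=38 s[j]='e': π[38]=0 (border '')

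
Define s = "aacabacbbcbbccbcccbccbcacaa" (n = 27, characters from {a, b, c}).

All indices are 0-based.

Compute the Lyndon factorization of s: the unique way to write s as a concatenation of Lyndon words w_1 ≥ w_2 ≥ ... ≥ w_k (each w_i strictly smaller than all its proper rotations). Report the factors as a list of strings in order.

emit factor 1: 'aacabacbbcbbccbcccbccbcac' (i=0, period=25)
emit factor 2: 'a' (i=25, period=1)
emit factor 3: 'a' (i=26, period=1)

["aacabacbbcbbccbcccbccbcac", "a", "a"]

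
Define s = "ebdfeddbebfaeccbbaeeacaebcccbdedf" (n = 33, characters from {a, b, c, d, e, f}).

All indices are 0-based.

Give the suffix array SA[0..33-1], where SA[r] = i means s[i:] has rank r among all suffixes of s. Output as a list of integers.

[20, 22, 11, 17, 16, 15, 24, 28, 1, 7, 9, 21, 14, 27, 13, 26, 25, 6, 5, 29, 31, 2, 19, 23, 0, 8, 12, 4, 30, 18, 32, 10, 3]

rank | idx | suffix
   0 |  20 | acaebcccbdedf
   1 |  22 | aebcccbdedf
   2 |  11 | aeccbbaeeacaebcccbdedf
   3 |  17 | aeeacaebcccbdedf
   4 |  16 | baeeacaebcccbdedf
   5 |  15 | bbaeeacaebcccbdedf
   6 |  24 | bcccbdedf
   7 |  28 | bdedf
   8 |   1 | bdfeddbebfaeccbbaeeacaebcccbdedf
   9 |   7 | bebfaeccbbaeeacaebcccbdedf
  10 |   9 | bfaeccbbaeeacaebcccbdedf
  11 |  21 | caebcccbdedf
  12 |  14 | cbbaeeacaebcccbdedf
  13 |  27 | cbdedf
  14 |  13 | ccbbaeeacaebcccbdedf
  15 |  26 | ccbdedf
  16 |  25 | cccbdedf
  17 |   6 | dbebfaeccbbaeeacaebcccbdedf
  18 |   5 | ddbebfaeccbbaeeacaebcccbdedf
  19 |  29 | dedf
  20 |  31 | df
  21 |   2 | dfeddbebfaeccbbaeeacaebcccbdedf
  22 |  19 | eacaebcccbdedf
  23 |  23 | ebcccbdedf
  24 |   0 | ebdfeddbebfaeccbbaeeacaebcccbdedf
  25 |   8 | ebfaeccbbaeeacaebcccbdedf
  26 |  12 | eccbbaeeacaebcccbdedf
  27 |   4 | eddbebfaeccbbaeeacaebcccbdedf
  28 |  30 | edf
  29 |  18 | eeacaebcccbdedf
  30 |  32 | f
  31 |  10 | faeccbbaeeacaebcccbdedf
  32 |   3 | feddbebfaeccbbaeeacaebcccbdedf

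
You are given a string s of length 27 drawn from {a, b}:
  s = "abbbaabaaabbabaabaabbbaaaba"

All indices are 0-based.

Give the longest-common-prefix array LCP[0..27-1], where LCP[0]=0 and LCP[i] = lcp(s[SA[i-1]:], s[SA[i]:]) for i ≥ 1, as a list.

rank | idx | suffix
   0 |  26 | a
   1 |  22 | aaaba
   2 |   7 | aaabbabaabaabbbaaaba
   3 |  23 | aaba
   4 |   4 | aabaaabbabaabaabbbaaaba
   5 |  14 | aabaabbbaaaba
   6 |   8 | aabbabaabaabbbaaaba
   7 |  17 | aabbbaaaba
   8 |  24 | aba
   9 |   5 | abaaabbabaabaabbbaaaba
  10 |  12 | abaabaabbbaaaba
  11 |  15 | abaabbbaaaba
  12 |   9 | abbabaabaabbbaaaba
  13 |  18 | abbbaaaba
  14 |   0 | abbbaabaaabbabaabaabbbaaaba
  15 |  25 | ba
  16 |  21 | baaaba
  17 |   6 | baaabbabaabaabbbaaaba
  18 |   3 | baabaaabbabaabaabbbaaaba
  19 |  13 | baabaabbbaaaba
  20 |  16 | baabbbaaaba
  21 |  11 | babaabaabbbaaaba
  22 |  20 | bbaaaba
  23 |   2 | bbaabaaabbabaabaabbbaaaba
  24 |  10 | bbabaabaabbbaaaba
  25 |  19 | bbbaaaba
  26 |   1 | bbbaabaaabbabaabaabbbaaaba

SA = [26, 22, 7, 23, 4, 14, 8, 17, 24, 5, 12, 15, 9, 18, 0, 25, 21, 6, 3, 13, 16, 11, 20, 2, 10, 19, 1]
rank  pair      lcp
   1  s[26:],s[22:]  1  'a'
   2  s[22:],s[7:]  4  'aaab'
   3  s[7:],s[23:]  2  'aa'
   4  s[23:],s[4:]  4  'aaba'
   5  s[4:],s[14:]  5  'aabaa'
   6  s[14:],s[8:]  3  'aab'
   7  s[8:],s[17:]  4  'aabb'
   8  s[17:],s[24:]  1  'a'
   9  s[24:],s[5:]  3  'aba'
  10  s[5:],s[12:]  4  'abaa'
  11  s[12:],s[15:]  5  'abaab'
  12  s[15:],s[9:]  2  'ab'
  13  s[9:],s[18:]  3  'abb'
  14  s[18:],s[0:]  6  'abbbaa'
  15  s[0:],s[25:]  0  ''
  16  s[25:],s[21:]  2  'ba'
  17  s[21:],s[6:]  5  'baaab'
  18  s[6:],s[3:]  3  'baa'
  19  s[3:],s[13:]  6  'baabaa'
  20  s[13:],s[16:]  4  'baab'
  21  s[16:],s[11:]  2  'ba'
  22  s[11:],s[20:]  1  'b'
  23  s[20:],s[2:]  4  'bbaa'
  24  s[2:],s[10:]  3  'bba'
  25  s[10:],s[19:]  2  'bb'
  26  s[19:],s[1:]  5  'bbbaa'

[0, 1, 4, 2, 4, 5, 3, 4, 1, 3, 4, 5, 2, 3, 6, 0, 2, 5, 3, 6, 4, 2, 1, 4, 3, 2, 5]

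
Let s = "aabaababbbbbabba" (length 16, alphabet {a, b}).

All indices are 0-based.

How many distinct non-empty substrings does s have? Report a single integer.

sorted suffixes:
  #0 SA[0]=15  'a'
  #1 SA[1]=0  'aabaababbbbbabba'
  #2 SA[2]=3  'aababbbbbabba'
  #3 SA[3]=1  'abaababbbbbabba'
  #4 SA[4]=4  'ababbbbbabba'
  #5 SA[5]=12  'abba'
  #6 SA[6]=6  'abbbbbabba'
  #7 SA[7]=14  'ba'
  #8 SA[8]=2  'baababbbbbabba'
  #9 SA[9]=11  'babba'
  #10 SA[10]=5  'babbbbbabba'
  #11 SA[11]=13  'bba'
  #12 SA[12]=10  'bbabba'
  #13 SA[13]=9  'bbbabba'
  #14 SA[14]=8  'bbbbabba'
  #15 SA[15]=7  'bbbbbabba'

SA = [15, 0, 3, 1, 4, 12, 6, 14, 2, 11, 5, 13, 10, 9, 8, 7]
[i] adj suffixes → lcp
  [1] 15/0 → 1 ('a')
  [2] 0/3 → 4 ('aaba')
  [3] 3/1 → 1 ('a')
  [4] 1/4 → 3 ('aba')
  [5] 4/12 → 2 ('ab')
  [6] 12/6 → 3 ('abb')
  [7] 6/14 → 0 ('')
  [8] 14/2 → 2 ('ba')
  [9] 2/11 → 2 ('ba')
  [10] 11/5 → 4 ('babb')
  [11] 5/13 → 1 ('b')
  [12] 13/10 → 3 ('bba')
  [13] 10/9 → 2 ('bb')
  [14] 9/8 → 3 ('bbb')
  [15] 8/7 → 4 ('bbbb')

n(n+1)/2 = 16·17/2 = 136
Σ LCP = 0 + 1 + 4 + 1 + 3 + 2 + 3 + 0 + 2 + 2 + 4 + 1 + 3 + 2 + 3 + 4 = 35
distinct = 136 − 35 = 101

101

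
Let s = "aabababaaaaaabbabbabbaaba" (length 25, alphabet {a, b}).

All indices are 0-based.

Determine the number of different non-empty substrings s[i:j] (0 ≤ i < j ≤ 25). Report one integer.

rank→(start, suffix):
  0 → (24, 'a')
  1 → (7, 'aaaaaabbabbabbaaba')
  2 → (8, 'aaaaabbabbabbaaba')
  3 → (9, 'aaaabbabbabbaaba')
  4 → (10, 'aaabbabbabbaaba')
  5 → (21, 'aaba')
  6 → (0, 'aabababaaaaaabbabbabbaaba')
  7 → (11, 'aabbabbabbaaba')
  8 → (22, 'aba')
  9 → (5, 'abaaaaaabbabbabbaaba')
  10 → (3, 'ababaaaaaabbabbabbaaba')
  11 → (1, 'abababaaaaaabbabbabbaaba')
  12 → (18, 'abbaaba')
  13 → (15, 'abbabbaaba')
  14 → (12, 'abbabbabbaaba')
  15 → (23, 'ba')
  16 → (6, 'baaaaaabbabbabbaaba')
  17 → (20, 'baaba')
  18 → (4, 'babaaaaaabbabbabbaaba')
  19 → (2, 'bababaaaaaabbabbabbaaba')
  20 → (17, 'babbaaba')
  21 → (14, 'babbabbaaba')
  22 → (19, 'bbaaba')
  23 → (16, 'bbabbaaba')
  24 → (13, 'bbabbabbaaba')

SA = [24, 7, 8, 9, 10, 21, 0, 11, 22, 5, 3, 1, 18, 15, 12, 23, 6, 20, 4, 2, 17, 14, 19, 16, 13]
rank  pair      lcp
   1  s[24:],s[7:]  1  'a'
   2  s[7:],s[8:]  5  'aaaaa'
   3  s[8:],s[9:]  4  'aaaa'
   4  s[9:],s[10:]  3  'aaa'
   5  s[10:],s[21:]  2  'aa'
   6  s[21:],s[0:]  4  'aaba'
   7  s[0:],s[11:]  3  'aab'
   8  s[11:],s[22:]  1  'a'
   9  s[22:],s[5:]  3  'aba'
  10  s[5:],s[3:]  3  'aba'
  11  s[3:],s[1:]  5  'ababa'
  12  s[1:],s[18:]  2  'ab'
  13  s[18:],s[15:]  4  'abba'
  14  s[15:],s[12:]  7  'abbabba'
  15  s[12:],s[23:]  0  ''
  16  s[23:],s[6:]  2  'ba'
  17  s[6:],s[20:]  3  'baa'
  18  s[20:],s[4:]  2  'ba'
  19  s[4:],s[2:]  4  'baba'
  20  s[2:],s[17:]  3  'bab'
  21  s[17:],s[14:]  5  'babba'
  22  s[14:],s[19:]  1  'b'
  23  s[19:],s[16:]  3  'bba'
  24  s[16:],s[13:]  6  'bbabba'

n(n+1)/2 = 25·26/2 = 325
Σ LCP = 0 + 1 + 5 + 4 + 3 + 2 + 4 + 3 + 1 + 3 + 3 + 5 + 2 + 4 + 7 + 0 + 2 + 3 + 2 + 4 + 3 + 5 + 1 + 3 + 6 = 76
distinct = 325 − 76 = 249

249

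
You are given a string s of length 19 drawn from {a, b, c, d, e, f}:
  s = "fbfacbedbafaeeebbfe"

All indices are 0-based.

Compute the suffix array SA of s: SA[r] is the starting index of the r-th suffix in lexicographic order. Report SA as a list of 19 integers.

[3, 11, 9, 8, 15, 5, 1, 16, 4, 7, 18, 14, 6, 13, 12, 2, 10, 0, 17]

sorted suffixes:
  #0 SA[0]=3  'acbedbafaeeebbfe'
  #1 SA[1]=11  'aeeebbfe'
  #2 SA[2]=9  'afaeeebbfe'
  #3 SA[3]=8  'bafaeeebbfe'
  #4 SA[4]=15  'bbfe'
  #5 SA[5]=5  'bedbafaeeebbfe'
  #6 SA[6]=1  'bfacbedbafaeeebbfe'
  #7 SA[7]=16  'bfe'
  #8 SA[8]=4  'cbedbafaeeebbfe'
  #9 SA[9]=7  'dbafaeeebbfe'
  #10 SA[10]=18  'e'
  #11 SA[11]=14  'ebbfe'
  #12 SA[12]=6  'edbafaeeebbfe'
  #13 SA[13]=13  'eebbfe'
  #14 SA[14]=12  'eeebbfe'
  #15 SA[15]=2  'facbedbafaeeebbfe'
  #16 SA[16]=10  'faeeebbfe'
  #17 SA[17]=0  'fbfacbedbafaeeebbfe'
  #18 SA[18]=17  'fe'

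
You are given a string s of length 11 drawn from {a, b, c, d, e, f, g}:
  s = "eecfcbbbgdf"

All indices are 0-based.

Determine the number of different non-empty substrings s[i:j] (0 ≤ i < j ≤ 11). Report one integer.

60

rank | idx | suffix
   0 |   5 | bbbgdf
   1 |   6 | bbgdf
   2 |   7 | bgdf
   3 |   4 | cbbbgdf
   4 |   2 | cfcbbbgdf
   5 |   9 | df
   6 |   1 | ecfcbbbgdf
   7 |   0 | eecfcbbbgdf
   8 |  10 | f
   9 |   3 | fcbbbgdf
  10 |   8 | gdf

SA = [5, 6, 7, 4, 2, 9, 1, 0, 10, 3, 8]
rank  pair      lcp
   1  s[5:],s[6:]  2  'bb'
   2  s[6:],s[7:]  1  'b'
   3  s[7:],s[4:]  0  ''
   4  s[4:],s[2:]  1  'c'
   5  s[2:],s[9:]  0  ''
   6  s[9:],s[1:]  0  ''
   7  s[1:],s[0:]  1  'e'
   8  s[0:],s[10:]  0  ''
   9  s[10:],s[3:]  1  'f'
  10  s[3:],s[8:]  0  ''

n(n+1)/2 = 11·12/2 = 66
Σ LCP = 0 + 2 + 1 + 0 + 1 + 0 + 0 + 1 + 0 + 1 + 0 = 6
distinct = 66 − 6 = 60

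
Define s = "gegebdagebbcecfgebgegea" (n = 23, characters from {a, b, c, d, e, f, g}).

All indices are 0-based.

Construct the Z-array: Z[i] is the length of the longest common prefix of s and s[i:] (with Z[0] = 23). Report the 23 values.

Z[0]=23
i=1: fresh scan; Z[1]=0
i=2: fresh scan; Z[2]=2 scan→box=[2,4)
i=3: min(r-i=1, Z[1]=0)=0; Z[3]=0
i=4: fresh scan; Z[4]=0
i=5: fresh scan; Z[5]=0
i=6: fresh scan; Z[6]=0
i=7: fresh scan; Z[7]=2 scan→box=[7,9)
i=8: min(r-i=1, Z[1]=0)=0; Z[8]=0
i=9: fresh scan; Z[9]=0
i=10: fresh scan; Z[10]=0
i=11: fresh scan; Z[11]=0
i=12: fresh scan; Z[12]=0
i=13: fresh scan; Z[13]=0
i=14: fresh scan; Z[14]=0
i=15: fresh scan; Z[15]=2 scan→box=[15,17)
i=16: min(r-i=1, Z[1]=0)=0; Z[16]=0
i=17: fresh scan; Z[17]=0
i=18: fresh scan; Z[18]=4 scan→box=[18,22)
i=19: min(r-i=3, Z[1]=0)=0; Z[19]=0
i=20: min(r-i=2, Z[2]=2)=2; Z[20]=2
i=21: min(r-i=1, Z[3]=0)=0; Z[21]=0
i=22: fresh scan; Z[22]=0

[23, 0, 2, 0, 0, 0, 0, 2, 0, 0, 0, 0, 0, 0, 0, 2, 0, 0, 4, 0, 2, 0, 0]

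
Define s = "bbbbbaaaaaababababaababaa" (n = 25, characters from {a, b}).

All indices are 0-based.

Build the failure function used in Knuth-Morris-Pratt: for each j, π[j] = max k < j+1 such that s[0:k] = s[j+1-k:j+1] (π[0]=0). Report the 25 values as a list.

[0, 1, 2, 3, 4, 0, 0, 0, 0, 0, 0, 1, 0, 1, 0, 1, 0, 1, 0, 0, 1, 0, 1, 0, 0]

π[0] = 0
j=1 s[j]='b': π[1]=1 (border 'b')
j=2 s[j]='b': π[2]=2 (border 'bb')
j=3 s[j]='b': π[3]=3 (border 'bbb')
j=4 s[j]='b': π[4]=4 (border 'bbbb')
j=5 s[j]='a': k: 4→3→2→1→0; π[5]=0 (border '')
j=6 s[j]='a': π[6]=0 (border '')
j=7 s[j]='a': π[7]=0 (border '')
j=8 s[j]='a': π[8]=0 (border '')
j=9 s[j]='a': π[9]=0 (border '')
j=10 s[j]='a': π[10]=0 (border '')
j=11 s[j]='b': π[11]=1 (border 'b')
j=12 s[j]='a': k: 1→0; π[12]=0 (border '')
j=13 s[j]='b': π[13]=1 (border 'b')
j=14 s[j]='a': k: 1→0; π[14]=0 (border '')
j=15 s[j]='b': π[15]=1 (border 'b')
j=16 s[j]='a': k: 1→0; π[16]=0 (border '')
j=17 s[j]='b': π[17]=1 (border 'b')
j=18 s[j]='a': k: 1→0; π[18]=0 (border '')
j=19 s[j]='a': π[19]=0 (border '')
j=20 s[j]='b': π[20]=1 (border 'b')
j=21 s[j]='a': k: 1→0; π[21]=0 (border '')
j=22 s[j]='b': π[22]=1 (border 'b')
j=23 s[j]='a': k: 1→0; π[23]=0 (border '')
j=24 s[j]='a': π[24]=0 (border '')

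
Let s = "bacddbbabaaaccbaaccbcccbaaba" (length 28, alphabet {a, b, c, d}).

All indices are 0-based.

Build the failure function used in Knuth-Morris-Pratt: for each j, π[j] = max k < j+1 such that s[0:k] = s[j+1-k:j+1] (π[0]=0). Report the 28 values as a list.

π[0] = 0
j=1 s[j]='a': π[1]=0 (border '')
j=2 s[j]='c': π[2]=0 (border '')
j=3 s[j]='d': π[3]=0 (border '')
j=4 s[j]='d': π[4]=0 (border '')
j=5 s[j]='b': π[5]=1 (border 'b')
j=6 s[j]='b': k: 1→0; π[6]=1 (border 'b')
j=7 s[j]='a': π[7]=2 (border 'ba')
j=8 s[j]='b': k: 2→0; π[8]=1 (border 'b')
j=9 s[j]='a': π[9]=2 (border 'ba')
j=10 s[j]='a': k: 2→0; π[10]=0 (border '')
j=11 s[j]='a': π[11]=0 (border '')
j=12 s[j]='c': π[12]=0 (border '')
j=13 s[j]='c': π[13]=0 (border '')
j=14 s[j]='b': π[14]=1 (border 'b')
j=15 s[j]='a': π[15]=2 (border 'ba')
j=16 s[j]='a': k: 2→0; π[16]=0 (border '')
j=17 s[j]='c': π[17]=0 (border '')
j=18 s[j]='c': π[18]=0 (border '')
j=19 s[j]='b': π[19]=1 (border 'b')
j=20 s[j]='c': k: 1→0; π[20]=0 (border '')
j=21 s[j]='c': π[21]=0 (border '')
j=22 s[j]='c': π[22]=0 (border '')
j=23 s[j]='b': π[23]=1 (border 'b')
j=24 s[j]='a': π[24]=2 (border 'ba')
j=25 s[j]='a': k: 2→0; π[25]=0 (border '')
j=26 s[j]='b': π[26]=1 (border 'b')
j=27 s[j]='a': π[27]=2 (border 'ba')

[0, 0, 0, 0, 0, 1, 1, 2, 1, 2, 0, 0, 0, 0, 1, 2, 0, 0, 0, 1, 0, 0, 0, 1, 2, 0, 1, 2]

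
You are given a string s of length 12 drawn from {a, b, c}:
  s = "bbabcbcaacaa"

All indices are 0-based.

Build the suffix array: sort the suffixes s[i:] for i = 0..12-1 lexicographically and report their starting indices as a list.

[11, 10, 7, 2, 8, 1, 0, 5, 3, 9, 6, 4]

rank | idx | suffix
   0 |  11 | a
   1 |  10 | aa
   2 |   7 | aacaa
   3 |   2 | abcbcaacaa
   4 |   8 | acaa
   5 |   1 | babcbcaacaa
   6 |   0 | bbabcbcaacaa
   7 |   5 | bcaacaa
   8 |   3 | bcbcaacaa
   9 |   9 | caa
  10 |   6 | caacaa
  11 |   4 | cbcaacaa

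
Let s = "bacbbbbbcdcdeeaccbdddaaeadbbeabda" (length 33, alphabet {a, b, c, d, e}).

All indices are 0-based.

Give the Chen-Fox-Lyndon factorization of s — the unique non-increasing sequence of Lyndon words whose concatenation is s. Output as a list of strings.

emit factor 1: 'b' (i=0, period=1)
emit factor 2: 'acbbbbbcdcdeeaccbddd' (i=1, period=20)
emit factor 3: 'aaeadbbeabd' (i=21, period=11)
emit factor 4: 'a' (i=32, period=1)

["b", "acbbbbbcdcdeeaccbddd", "aaeadbbeabd", "a"]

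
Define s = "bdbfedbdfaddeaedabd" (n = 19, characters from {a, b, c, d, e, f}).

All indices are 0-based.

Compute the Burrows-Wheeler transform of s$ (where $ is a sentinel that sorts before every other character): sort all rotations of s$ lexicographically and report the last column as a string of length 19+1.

ddfea$ddbeebadbdafdb

rank  rotation              last
    0  $bdbfedbdfaddeaedabd  d
    1  abd$bdbfedbdfaddeaed  d
    2  addeaedabd$bdbfedbdf  f
    3  aedabd$bdbfedbdfadde  e
    4  bd$bdbfedbdfaddeaeda  a
    5  bdbfedbdfaddeaedabd$  $
    6  bdfaddeaedabd$bdbfed  d
    7  bfedbdfaddeaedabd$bd  d
    8  d$bdbfedbdfaddeaedab  b
    9  dabd$bdbfedbdfaddeae  e
   10  dbdfaddeaedabd$bdbfe  e
   11  dbfedbdfaddeaedabd$b  b
   12  ddeaedabd$bdbfedbdfa  a
   13  deaedabd$bdbfedbdfad  d
   14  dfaddeaedabd$bdbfedb  b
   15  eaedabd$bdbfedbdfadd  d
   16  edabd$bdbfedbdfaddea  a
   17  edbdfaddeaedabd$bdbf  f
   18  faddeaedabd$bdbfedbd  d
   19  fedbdfaddeaedabd$bdb  b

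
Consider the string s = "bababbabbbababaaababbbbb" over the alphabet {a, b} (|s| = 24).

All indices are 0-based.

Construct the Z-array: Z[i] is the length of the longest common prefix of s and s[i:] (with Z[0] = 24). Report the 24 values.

Z[0]=24
i=1: outside box; Z[1]=0
i=2: outside box; Z[2]=3 extend→box=[2,5)
i=3: min(r-i=2, Z[1]=0)=0; Z[3]=0
i=4: min(r-i=1, Z[2]=3)=1; Z[4]=1
i=5: outside box; Z[5]=3 extend→box=[5,8)
i=6: min(r-i=2, Z[1]=0)=0; Z[6]=0
i=7: min(r-i=1, Z[2]=3)=1; Z[7]=1
i=8: outside box; Z[8]=1 extend→box=[8,9)
i=9: outside box; Z[9]=5 extend→box=[9,14)
i=10: min(r-i=4, Z[1]=0)=0; Z[10]=0
i=11: min(r-i=3, Z[2]=3)=3; Z[11]=4 extend→box=[11,15)
i=12: min(r-i=3, Z[1]=0)=0; Z[12]=0
i=13: min(r-i=2, Z[2]=3)=2; Z[13]=2
i=14: min(r-i=1, Z[3]=0)=0; Z[14]=0
i=15: outside box; Z[15]=0
i=16: outside box; Z[16]=0
i=17: outside box; Z[17]=3 extend→box=[17,20)
i=18: min(r-i=2, Z[1]=0)=0; Z[18]=0
i=19: min(r-i=1, Z[2]=3)=1; Z[19]=1
i=20: outside box; Z[20]=1 extend→box=[20,21)
i=21: outside box; Z[21]=1 extend→box=[21,22)
i=22: outside box; Z[22]=1 extend→box=[22,23)
i=23: outside box; Z[23]=1 extend→box=[23,24)

[24, 0, 3, 0, 1, 3, 0, 1, 1, 5, 0, 4, 0, 2, 0, 0, 0, 3, 0, 1, 1, 1, 1, 1]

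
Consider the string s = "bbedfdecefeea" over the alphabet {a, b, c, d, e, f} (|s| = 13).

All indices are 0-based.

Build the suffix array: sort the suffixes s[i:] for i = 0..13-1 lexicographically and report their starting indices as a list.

[12, 0, 1, 7, 5, 3, 11, 6, 2, 10, 8, 4, 9]

rank→(start, suffix):
  0 → (12, 'a')
  1 → (0, 'bbedfdecefeea')
  2 → (1, 'bedfdecefeea')
  3 → (7, 'cefeea')
  4 → (5, 'decefeea')
  5 → (3, 'dfdecefeea')
  6 → (11, 'ea')
  7 → (6, 'ecefeea')
  8 → (2, 'edfdecefeea')
  9 → (10, 'eea')
  10 → (8, 'efeea')
  11 → (4, 'fdecefeea')
  12 → (9, 'feea')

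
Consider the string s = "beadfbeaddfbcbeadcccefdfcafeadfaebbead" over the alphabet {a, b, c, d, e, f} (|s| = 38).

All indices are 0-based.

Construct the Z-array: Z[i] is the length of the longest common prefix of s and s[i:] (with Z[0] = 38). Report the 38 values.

[38, 0, 0, 0, 0, 4, 0, 0, 0, 0, 0, 1, 0, 4, 0, 0, 0, 0, 0, 0, 0, 0, 0, 0, 0, 0, 0, 0, 0, 0, 0, 0, 0, 1, 4, 0, 0, 0]

Z[0]=38
i=1: fresh scan; Z[1]=0
i=2: fresh scan; Z[2]=0
i=3: fresh scan; Z[3]=0
i=4: fresh scan; Z[4]=0
i=5: fresh scan; Z[5]=4 scan→box=[5,9)
i=6: min(r-i=3, Z[1]=0)=0; Z[6]=0
i=7: min(r-i=2, Z[2]=0)=0; Z[7]=0
i=8: min(r-i=1, Z[3]=0)=0; Z[8]=0
i=9: fresh scan; Z[9]=0
i=10: fresh scan; Z[10]=0
i=11: fresh scan; Z[11]=1 scan→box=[11,12)
i=12: fresh scan; Z[12]=0
i=13: fresh scan; Z[13]=4 scan→box=[13,17)
i=14: min(r-i=3, Z[1]=0)=0; Z[14]=0
i=15: min(r-i=2, Z[2]=0)=0; Z[15]=0
i=16: min(r-i=1, Z[3]=0)=0; Z[16]=0
i=17: fresh scan; Z[17]=0
i=18: fresh scan; Z[18]=0
i=19: fresh scan; Z[19]=0
i=20: fresh scan; Z[20]=0
i=21: fresh scan; Z[21]=0
i=22: fresh scan; Z[22]=0
i=23: fresh scan; Z[23]=0
i=24: fresh scan; Z[24]=0
i=25: fresh scan; Z[25]=0
i=26: fresh scan; Z[26]=0
i=27: fresh scan; Z[27]=0
i=28: fresh scan; Z[28]=0
i=29: fresh scan; Z[29]=0
i=30: fresh scan; Z[30]=0
i=31: fresh scan; Z[31]=0
i=32: fresh scan; Z[32]=0
i=33: fresh scan; Z[33]=1 scan→box=[33,34)
i=34: fresh scan; Z[34]=4 scan→box=[34,38)
i=35: min(r-i=3, Z[1]=0)=0; Z[35]=0
i=36: min(r-i=2, Z[2]=0)=0; Z[36]=0
i=37: min(r-i=1, Z[3]=0)=0; Z[37]=0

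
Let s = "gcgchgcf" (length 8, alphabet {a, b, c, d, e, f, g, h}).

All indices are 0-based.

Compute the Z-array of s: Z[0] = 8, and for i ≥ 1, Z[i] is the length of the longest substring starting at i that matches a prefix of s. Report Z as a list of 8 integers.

Z[0]=8
i=1: fresh scan; Z[1]=0
i=2: fresh scan; Z[2]=2 extend→box=[2,4)
i=3: min(r-i=1, Z[1]=0)=0; Z[3]=0
i=4: fresh scan; Z[4]=0
i=5: fresh scan; Z[5]=2 extend→box=[5,7)
i=6: min(r-i=1, Z[1]=0)=0; Z[6]=0
i=7: fresh scan; Z[7]=0

[8, 0, 2, 0, 0, 2, 0, 0]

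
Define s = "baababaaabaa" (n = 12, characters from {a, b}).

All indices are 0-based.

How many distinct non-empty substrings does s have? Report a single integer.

sorted suffixes:
  #0 SA[0]=11  'a'
  #1 SA[1]=10  'aa'
  #2 SA[2]=6  'aaabaa'
  #3 SA[3]=7  'aabaa'
  #4 SA[4]=1  'aababaaabaa'
  #5 SA[5]=8  'abaa'
  #6 SA[6]=4  'abaaabaa'
  #7 SA[7]=2  'ababaaabaa'
  #8 SA[8]=9  'baa'
  #9 SA[9]=5  'baaabaa'
  #10 SA[10]=0  'baababaaabaa'
  #11 SA[11]=3  'babaaabaa'

SA = [11, 10, 6, 7, 1, 8, 4, 2, 9, 5, 0, 3]
i: (SA[i-1],SA[i]) lcp shared
  1: (11,10) 1 'a'
  2: (10,6) 2 'aa'
  3: (6,7) 2 'aa'
  4: (7,1) 4 'aaba'
  5: (1,8) 1 'a'
  6: (8,4) 4 'abaa'
  7: (4,2) 3 'aba'
  8: (2,9) 0 ''
  9: (9,5) 3 'baa'
  10: (5,0) 3 'baa'
  11: (0,3) 2 'ba'

n(n+1)/2 = 12·13/2 = 78
Σ LCP = 0 + 1 + 2 + 2 + 4 + 1 + 4 + 3 + 0 + 3 + 3 + 2 = 25
distinct = 78 − 25 = 53

53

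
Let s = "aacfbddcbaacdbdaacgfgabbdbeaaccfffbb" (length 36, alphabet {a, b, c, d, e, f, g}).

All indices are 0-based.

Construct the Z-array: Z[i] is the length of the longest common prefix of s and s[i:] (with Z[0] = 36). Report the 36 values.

Z[0]=36
i=1: outside box; Z[1]=1 scan→box=[1,2)
i=2: outside box; Z[2]=0
i=3: outside box; Z[3]=0
i=4: outside box; Z[4]=0
i=5: outside box; Z[5]=0
i=6: outside box; Z[6]=0
i=7: outside box; Z[7]=0
i=8: outside box; Z[8]=0
i=9: outside box; Z[9]=3 scan→box=[9,12)
i=10: min(r-i=2, Z[1]=1)=1; Z[10]=1
i=11: min(r-i=1, Z[2]=0)=0; Z[11]=0
i=12: outside box; Z[12]=0
i=13: outside box; Z[13]=0
i=14: outside box; Z[14]=0
i=15: outside box; Z[15]=3 scan→box=[15,18)
i=16: min(r-i=2, Z[1]=1)=1; Z[16]=1
i=17: min(r-i=1, Z[2]=0)=0; Z[17]=0
i=18: outside box; Z[18]=0
i=19: outside box; Z[19]=0
i=20: outside box; Z[20]=0
i=21: outside box; Z[21]=1 scan→box=[21,22)
i=22: outside box; Z[22]=0
i=23: outside box; Z[23]=0
i=24: outside box; Z[24]=0
i=25: outside box; Z[25]=0
i=26: outside box; Z[26]=0
i=27: outside box; Z[27]=3 scan→box=[27,30)
i=28: min(r-i=2, Z[1]=1)=1; Z[28]=1
i=29: min(r-i=1, Z[2]=0)=0; Z[29]=0
i=30: outside box; Z[30]=0
i=31: outside box; Z[31]=0
i=32: outside box; Z[32]=0
i=33: outside box; Z[33]=0
i=34: outside box; Z[34]=0
i=35: outside box; Z[35]=0

[36, 1, 0, 0, 0, 0, 0, 0, 0, 3, 1, 0, 0, 0, 0, 3, 1, 0, 0, 0, 0, 1, 0, 0, 0, 0, 0, 3, 1, 0, 0, 0, 0, 0, 0, 0]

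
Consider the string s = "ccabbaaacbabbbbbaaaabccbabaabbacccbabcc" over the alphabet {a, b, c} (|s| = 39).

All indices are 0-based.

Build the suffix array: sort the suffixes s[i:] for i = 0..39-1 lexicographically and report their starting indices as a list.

[16, 17, 5, 26, 18, 6, 24, 2, 27, 10, 35, 19, 7, 30, 15, 4, 25, 23, 9, 34, 29, 14, 3, 28, 13, 12, 11, 36, 20, 38, 1, 22, 8, 33, 37, 0, 21, 32, 31]

rank→(start, suffix):
  0 → (16, 'aaaabccbabaabbacccbabcc')
  1 → (17, 'aaabccbabaabbacccbabcc')
  2 → (5, 'aaacbabbbbbaaaabccbabaabbacccbabcc')
  3 → (26, 'aabbacccbabcc')
  4 → (18, 'aabccbabaabbacccbabcc')
  5 → (6, 'aacbabbbbbaaaabccbabaabbacccbabcc')
  6 → (24, 'abaabbacccbabcc')
  7 → (2, 'abbaaacbabbbbbaaaabccbabaabbacccbabcc')
  8 → (27, 'abbacccbabcc')
  9 → (10, 'abbbbbaaaabccbabaabbacccbabcc')
  10 → (35, 'abcc')
  11 → (19, 'abccbabaabbacccbabcc')
  12 → (7, 'acbabbbbbaaaabccbabaabbacccbabcc')
  13 → (30, 'acccbabcc')
  14 → (15, 'baaaabccbabaabbacccbabcc')
  15 → (4, 'baaacbabbbbbaaaabccbabaabbacccbabcc')
  16 → (25, 'baabbacccbabcc')
  17 → (23, 'babaabbacccbabcc')
  18 → (9, 'babbbbbaaaabccbabaabbacccbabcc')
  19 → (34, 'babcc')
  20 → (29, 'bacccbabcc')
  21 → (14, 'bbaaaabccbabaabbacccbabcc')
  22 → (3, 'bbaaacbabbbbbaaaabccbabaabbacccbabcc')
  23 → (28, 'bbacccbabcc')
  24 → (13, 'bbbaaaabccbabaabbacccbabcc')
  25 → (12, 'bbbbaaaabccbabaabbacccbabcc')
  26 → (11, 'bbbbbaaaabccbabaabbacccbabcc')
  27 → (36, 'bcc')
  28 → (20, 'bccbabaabbacccbabcc')
  29 → (38, 'c')
  30 → (1, 'cabbaaacbabbbbbaaaabccbabaabbacccbabcc')
  31 → (22, 'cbabaabbacccbabcc')
  32 → (8, 'cbabbbbbaaaabccbabaabbacccbabcc')
  33 → (33, 'cbabcc')
  34 → (37, 'cc')
  35 → (0, 'ccabbaaacbabbbbbaaaabccbabaabbacccbabcc')
  36 → (21, 'ccbabaabbacccbabcc')
  37 → (32, 'ccbabcc')
  38 → (31, 'cccbabcc')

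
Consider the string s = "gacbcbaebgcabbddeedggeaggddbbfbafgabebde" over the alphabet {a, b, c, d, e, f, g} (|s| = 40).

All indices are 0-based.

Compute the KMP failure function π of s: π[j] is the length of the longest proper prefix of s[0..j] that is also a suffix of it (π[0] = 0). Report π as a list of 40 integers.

π[0] = 0
j=1 s[j]='a': π[1]=0 (border '')
j=2 s[j]='c': π[2]=0 (border '')
j=3 s[j]='b': π[3]=0 (border '')
j=4 s[j]='c': π[4]=0 (border '')
j=5 s[j]='b': π[5]=0 (border '')
j=6 s[j]='a': π[6]=0 (border '')
j=7 s[j]='e': π[7]=0 (border '')
j=8 s[j]='b': π[8]=0 (border '')
j=9 s[j]='g': π[9]=1 (border 'g')
j=10 s[j]='c': k: 1→0; π[10]=0 (border '')
j=11 s[j]='a': π[11]=0 (border '')
j=12 s[j]='b': π[12]=0 (border '')
j=13 s[j]='b': π[13]=0 (border '')
j=14 s[j]='d': π[14]=0 (border '')
j=15 s[j]='d': π[15]=0 (border '')
j=16 s[j]='e': π[16]=0 (border '')
j=17 s[j]='e': π[17]=0 (border '')
j=18 s[j]='d': π[18]=0 (border '')
j=19 s[j]='g': π[19]=1 (border 'g')
j=20 s[j]='g': k: 1→0; π[20]=1 (border 'g')
j=21 s[j]='e': k: 1→0; π[21]=0 (border '')
j=22 s[j]='a': π[22]=0 (border '')
j=23 s[j]='g': π[23]=1 (border 'g')
j=24 s[j]='g': k: 1→0; π[24]=1 (border 'g')
j=25 s[j]='d': k: 1→0; π[25]=0 (border '')
j=26 s[j]='d': π[26]=0 (border '')
j=27 s[j]='b': π[27]=0 (border '')
j=28 s[j]='b': π[28]=0 (border '')
j=29 s[j]='f': π[29]=0 (border '')
j=30 s[j]='b': π[30]=0 (border '')
j=31 s[j]='a': π[31]=0 (border '')
j=32 s[j]='f': π[32]=0 (border '')
j=33 s[j]='g': π[33]=1 (border 'g')
j=34 s[j]='a': π[34]=2 (border 'ga')
j=35 s[j]='b': k: 2→0; π[35]=0 (border '')
j=36 s[j]='e': π[36]=0 (border '')
j=37 s[j]='b': π[37]=0 (border '')
j=38 s[j]='d': π[38]=0 (border '')
j=39 s[j]='e': π[39]=0 (border '')

[0, 0, 0, 0, 0, 0, 0, 0, 0, 1, 0, 0, 0, 0, 0, 0, 0, 0, 0, 1, 1, 0, 0, 1, 1, 0, 0, 0, 0, 0, 0, 0, 0, 1, 2, 0, 0, 0, 0, 0]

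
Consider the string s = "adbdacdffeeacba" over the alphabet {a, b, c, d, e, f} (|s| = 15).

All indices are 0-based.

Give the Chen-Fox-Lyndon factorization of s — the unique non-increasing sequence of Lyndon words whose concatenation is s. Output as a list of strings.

emit factor 1: 'adbd' (i=0, period=4)
emit factor 2: 'acdffee' (i=4, period=7)
emit factor 3: 'acb' (i=11, period=3)
emit factor 4: 'a' (i=14, period=1)

["adbd", "acdffee", "acb", "a"]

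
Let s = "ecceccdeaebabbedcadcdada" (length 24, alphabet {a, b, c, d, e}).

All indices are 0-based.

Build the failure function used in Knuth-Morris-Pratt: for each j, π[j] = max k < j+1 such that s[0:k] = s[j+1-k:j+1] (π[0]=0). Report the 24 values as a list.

π[0] = 0
j=1 s[j]='c': π[1]=0 (border '')
j=2 s[j]='c': π[2]=0 (border '')
j=3 s[j]='e': π[3]=1 (border 'e')
j=4 s[j]='c': π[4]=2 (border 'ec')
j=5 s[j]='c': π[5]=3 (border 'ecc')
j=6 s[j]='d': k: 3→0; π[6]=0 (border '')
j=7 s[j]='e': π[7]=1 (border 'e')
j=8 s[j]='a': k: 1→0; π[8]=0 (border '')
j=9 s[j]='e': π[9]=1 (border 'e')
j=10 s[j]='b': k: 1→0; π[10]=0 (border '')
j=11 s[j]='a': π[11]=0 (border '')
j=12 s[j]='b': π[12]=0 (border '')
j=13 s[j]='b': π[13]=0 (border '')
j=14 s[j]='e': π[14]=1 (border 'e')
j=15 s[j]='d': k: 1→0; π[15]=0 (border '')
j=16 s[j]='c': π[16]=0 (border '')
j=17 s[j]='a': π[17]=0 (border '')
j=18 s[j]='d': π[18]=0 (border '')
j=19 s[j]='c': π[19]=0 (border '')
j=20 s[j]='d': π[20]=0 (border '')
j=21 s[j]='a': π[21]=0 (border '')
j=22 s[j]='d': π[22]=0 (border '')
j=23 s[j]='a': π[23]=0 (border '')

[0, 0, 0, 1, 2, 3, 0, 1, 0, 1, 0, 0, 0, 0, 1, 0, 0, 0, 0, 0, 0, 0, 0, 0]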